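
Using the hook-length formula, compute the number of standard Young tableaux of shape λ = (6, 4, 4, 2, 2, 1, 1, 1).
# SYT of shape (6, 4, 4, 2, 2, 1, 1, 1) = 623963648

Hook-length formula: f^λ = n! / Π hook(c), product over all cells c of the Young diagram. For λ = (6, 4, 4, 2, 2, 1, 1, 1), n = 21 boxes. Hook lengths by row (left-to-right, top-to-bottom): [13, 9, 6, 5, 2, 1]; [10, 6, 3, 2]; [9, 5, 2, 1]; [6, 2]; [5, 1]; [3]; [2]; [1]. Product of hooks = 81881280000. So f^λ = 21! / 81881280000 = 51090942171709440000 / 81881280000 = 623963648.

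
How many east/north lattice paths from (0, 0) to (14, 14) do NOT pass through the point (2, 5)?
Number of paths = 33944070

Total paths from (0, 0) to (14, 14): C(28, 14) = 40116600. Paths through (2, 5): (paths (0, 0) → (2, 5)) × (paths (2, 5) → (14, 14)) = C(7, 2) · C(21, 12) = 21 · 293930 = 6172530. Avoidance count = 40116600 − 6172530 = 33944070.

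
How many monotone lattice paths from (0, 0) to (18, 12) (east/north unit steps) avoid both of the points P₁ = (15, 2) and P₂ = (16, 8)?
Number of paths = 75436544

Inclusion–exclusion. Total paths: C(30, 18) = 86493225. Through P₁: C(17, 15)·C(13, 3) = 38896. Through P₂: C(24, 16)·C(6, 2) = 11032065. Since P₁ is strictly southwest of P₂, a monotone path through both must visit P₁ then P₂; paths through both = C(17, 15)·C(7, 1)·C(6, 2) = 14280. Avoid both = 86493225 − 38896 − 11032065 + 14280 = 75436544.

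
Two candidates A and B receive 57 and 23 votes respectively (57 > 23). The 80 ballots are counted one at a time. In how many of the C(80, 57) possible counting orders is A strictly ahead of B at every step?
Strict-lead orderings = 29032111978691562520

Total orderings of the 80 votes with 57 for A: C(80, 57) = 68310851714568382400. By the Bertrand ballot formula (Cycle Lemma / reflection principle), the number of orderings in which A is strictly ahead of B throughout is (p − q)/(p + q) · C(p + q, p) = (57 − 23)/(57 + 23) · 68310851714568382400 = 29032111978691562520.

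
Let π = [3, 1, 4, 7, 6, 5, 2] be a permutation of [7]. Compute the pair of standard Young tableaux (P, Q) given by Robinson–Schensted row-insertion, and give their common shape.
P = [1, 2, 5] / [3, 4] / [6] / [7];  Q = [1, 3, 4] / [2, 5] / [6] / [7];  common shape = (3, 2, 1, 1)

Row-insert the values π_1, π_2, … into P one at a time, bumping the leftmost entry strictly greater than the inserted value down to the next row. The recording tableau Q records, in position (i, j), the step at which that cell was added to P.
  Insert 3 (step 1): P = [3];  Q = [1]
  Insert 1 (step 2): P = [1] / [3];  Q = [1] / [2]
  Insert 4 (step 3): P = [1, 4] / [3];  Q = [1, 3] / [2]
  Insert 7 (step 4): P = [1, 4, 7] / [3];  Q = [1, 3, 4] / [2]
  Insert 6 (step 5): P = [1, 4, 6] / [3, 7];  Q = [1, 3, 4] / [2, 5]
  Insert 5 (step 6): P = [1, 4, 5] / [3, 6] / [7];  Q = [1, 3, 4] / [2, 5] / [6]
  Insert 2 (step 7): P = [1, 2, 5] / [3, 4] / [6] / [7];  Q = [1, 3, 4] / [2, 5] / [6] / [7]
Final shape: (3, 2, 1, 1).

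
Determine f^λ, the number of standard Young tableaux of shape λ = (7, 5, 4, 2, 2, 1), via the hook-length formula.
# SYT of shape (7, 5, 4, 2, 2, 1) = 997682400

Hook-length formula: f^λ = n! / Π hook(c), product over all cells c of the Young diagram. For λ = (7, 5, 4, 2, 2, 1), n = 21 boxes. Hook lengths by row (left-to-right, top-to-bottom): [12, 10, 7, 6, 4, 2, 1]; [9, 7, 4, 3, 1]; [7, 5, 2, 1]; [4, 2]; [3, 1]; [1]. Product of hooks = 51209625600. So f^λ = 21! / 51209625600 = 51090942171709440000 / 51209625600 = 997682400.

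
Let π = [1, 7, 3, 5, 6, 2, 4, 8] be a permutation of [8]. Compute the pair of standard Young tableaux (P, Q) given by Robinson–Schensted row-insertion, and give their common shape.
P = [1, 2, 4, 6, 8] / [3, 5] / [7];  Q = [1, 2, 4, 5, 8] / [3, 7] / [6];  common shape = (5, 2, 1)

Row-insert the values π_1, π_2, … into P one at a time, bumping the leftmost entry strictly greater than the inserted value down to the next row. The recording tableau Q records, in position (i, j), the step at which that cell was added to P.
  Insert 1 (step 1): P = [1];  Q = [1]
  Insert 7 (step 2): P = [1, 7];  Q = [1, 2]
  Insert 3 (step 3): P = [1, 3] / [7];  Q = [1, 2] / [3]
  Insert 5 (step 4): P = [1, 3, 5] / [7];  Q = [1, 2, 4] / [3]
  Insert 6 (step 5): P = [1, 3, 5, 6] / [7];  Q = [1, 2, 4, 5] / [3]
  Insert 2 (step 6): P = [1, 2, 5, 6] / [3] / [7];  Q = [1, 2, 4, 5] / [3] / [6]
  Insert 4 (step 7): P = [1, 2, 4, 6] / [3, 5] / [7];  Q = [1, 2, 4, 5] / [3, 7] / [6]
  Insert 8 (step 8): P = [1, 2, 4, 6, 8] / [3, 5] / [7];  Q = [1, 2, 4, 5, 8] / [3, 7] / [6]
Final shape: (5, 2, 1).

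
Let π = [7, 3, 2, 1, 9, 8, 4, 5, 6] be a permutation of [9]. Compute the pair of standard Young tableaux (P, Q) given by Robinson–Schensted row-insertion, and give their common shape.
P = [1, 4, 5, 6] / [2, 8] / [3, 9] / [7];  Q = [1, 5, 8, 9] / [2, 6] / [3, 7] / [4];  common shape = (4, 2, 2, 1)

Row-insert the values π_1, π_2, … into P one at a time, bumping the leftmost entry strictly greater than the inserted value down to the next row. The recording tableau Q records, in position (i, j), the step at which that cell was added to P.
  Insert 7 (step 1): P = [7];  Q = [1]
  Insert 3 (step 2): P = [3] / [7];  Q = [1] / [2]
  Insert 2 (step 3): P = [2] / [3] / [7];  Q = [1] / [2] / [3]
  Insert 1 (step 4): P = [1] / [2] / [3] / [7];  Q = [1] / [2] / [3] / [4]
  Insert 9 (step 5): P = [1, 9] / [2] / [3] / [7];  Q = [1, 5] / [2] / [3] / [4]
  Insert 8 (step 6): P = [1, 8] / [2, 9] / [3] / [7];  Q = [1, 5] / [2, 6] / [3] / [4]
  Insert 4 (step 7): P = [1, 4] / [2, 8] / [3, 9] / [7];  Q = [1, 5] / [2, 6] / [3, 7] / [4]
  Insert 5 (step 8): P = [1, 4, 5] / [2, 8] / [3, 9] / [7];  Q = [1, 5, 8] / [2, 6] / [3, 7] / [4]
  Insert 6 (step 9): P = [1, 4, 5, 6] / [2, 8] / [3, 9] / [7];  Q = [1, 5, 8, 9] / [2, 6] / [3, 7] / [4]
Final shape: (4, 2, 2, 1).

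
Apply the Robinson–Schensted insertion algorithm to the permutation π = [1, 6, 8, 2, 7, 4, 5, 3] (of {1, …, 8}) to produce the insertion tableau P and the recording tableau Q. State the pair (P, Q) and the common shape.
P = [1, 2, 3, 5] / [4, 7] / [6] / [8];  Q = [1, 2, 3, 7] / [4, 5] / [6] / [8];  common shape = (4, 2, 1, 1)

Row-insert the values π_1, π_2, … into P one at a time, bumping the leftmost entry strictly greater than the inserted value down to the next row. The recording tableau Q records, in position (i, j), the step at which that cell was added to P.
  Insert 1 (step 1): P = [1];  Q = [1]
  Insert 6 (step 2): P = [1, 6];  Q = [1, 2]
  Insert 8 (step 3): P = [1, 6, 8];  Q = [1, 2, 3]
  Insert 2 (step 4): P = [1, 2, 8] / [6];  Q = [1, 2, 3] / [4]
  Insert 7 (step 5): P = [1, 2, 7] / [6, 8];  Q = [1, 2, 3] / [4, 5]
  Insert 4 (step 6): P = [1, 2, 4] / [6, 7] / [8];  Q = [1, 2, 3] / [4, 5] / [6]
  Insert 5 (step 7): P = [1, 2, 4, 5] / [6, 7] / [8];  Q = [1, 2, 3, 7] / [4, 5] / [6]
  Insert 3 (step 8): P = [1, 2, 3, 5] / [4, 7] / [6] / [8];  Q = [1, 2, 3, 7] / [4, 5] / [6] / [8]
Final shape: (4, 2, 1, 1).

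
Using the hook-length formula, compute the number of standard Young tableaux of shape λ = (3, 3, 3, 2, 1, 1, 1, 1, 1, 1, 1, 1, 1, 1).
# SYT of shape (3, 3, 3, 2, 1, 1, 1, 1, 1, 1, 1, 1, 1, 1) = 969969

Hook-length formula: f^λ = n! / Π hook(c), product over all cells c of the Young diagram. For λ = (3, 3, 3, 2, 1, 1, 1, 1, 1, 1, 1, 1, 1, 1), n = 21 boxes. Hook lengths by row (left-to-right, top-to-bottom): [16, 5, 3]; [15, 4, 2]; [14, 3, 1]; [12, 1]; [10]; [9]; [8]; [7]; [6]; [5]; [4]; [3]; [2]; [1]. Product of hooks = 52672757760000. So f^λ = 21! / 52672757760000 = 51090942171709440000 / 52672757760000 = 969969.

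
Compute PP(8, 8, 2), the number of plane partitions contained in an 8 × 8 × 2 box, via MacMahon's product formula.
PP(8, 8, 2) = 34763300

Evaluate the triple product over i = 1..8, j = 1..8, k = 1..2. The factors are (2/1) · (3/2) · (3/2) · (4/3) · (4/3) · (5/4) · (5/4) · (6/5) · … (128 factors total). The numerators and denominators telescope so the product is an integer; carrying out the multiplication exactly gives PP(8, 8, 2) = 34763300.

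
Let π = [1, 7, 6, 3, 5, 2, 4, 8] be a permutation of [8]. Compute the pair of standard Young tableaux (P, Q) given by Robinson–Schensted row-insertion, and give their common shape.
P = [1, 2, 4, 8] / [3, 5] / [6] / [7];  Q = [1, 2, 5, 8] / [3, 7] / [4] / [6];  common shape = (4, 2, 1, 1)

Row-insert the values π_1, π_2, … into P one at a time, bumping the leftmost entry strictly greater than the inserted value down to the next row. The recording tableau Q records, in position (i, j), the step at which that cell was added to P.
  Insert 1 (step 1): P = [1];  Q = [1]
  Insert 7 (step 2): P = [1, 7];  Q = [1, 2]
  Insert 6 (step 3): P = [1, 6] / [7];  Q = [1, 2] / [3]
  Insert 3 (step 4): P = [1, 3] / [6] / [7];  Q = [1, 2] / [3] / [4]
  Insert 5 (step 5): P = [1, 3, 5] / [6] / [7];  Q = [1, 2, 5] / [3] / [4]
  Insert 2 (step 6): P = [1, 2, 5] / [3] / [6] / [7];  Q = [1, 2, 5] / [3] / [4] / [6]
  Insert 4 (step 7): P = [1, 2, 4] / [3, 5] / [6] / [7];  Q = [1, 2, 5] / [3, 7] / [4] / [6]
  Insert 8 (step 8): P = [1, 2, 4, 8] / [3, 5] / [6] / [7];  Q = [1, 2, 5, 8] / [3, 7] / [4] / [6]
Final shape: (4, 2, 1, 1).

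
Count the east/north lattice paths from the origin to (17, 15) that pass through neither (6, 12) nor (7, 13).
Number of paths = 556299552

Inclusion–exclusion. Total paths: C(32, 17) = 565722720. Through P₁: C(18, 6)·C(14, 11) = 6757296. Through P₂: C(20, 7)·C(12, 10) = 5116320. Since P₁ is strictly southwest of P₂, a monotone path through both must visit P₁ then P₂; paths through both = C(18, 6)·C(2, 1)·C(12, 10) = 2450448. Avoid both = 565722720 − 6757296 − 5116320 + 2450448 = 556299552.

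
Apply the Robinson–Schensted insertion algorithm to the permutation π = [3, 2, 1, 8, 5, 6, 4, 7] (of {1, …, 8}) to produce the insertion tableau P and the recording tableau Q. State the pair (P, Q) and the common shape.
P = [1, 4, 6, 7] / [2, 5] / [3, 8];  Q = [1, 4, 6, 8] / [2, 5] / [3, 7];  common shape = (4, 2, 2)

Row-insert the values π_1, π_2, … into P one at a time, bumping the leftmost entry strictly greater than the inserted value down to the next row. The recording tableau Q records, in position (i, j), the step at which that cell was added to P.
  Insert 3 (step 1): P = [3];  Q = [1]
  Insert 2 (step 2): P = [2] / [3];  Q = [1] / [2]
  Insert 1 (step 3): P = [1] / [2] / [3];  Q = [1] / [2] / [3]
  Insert 8 (step 4): P = [1, 8] / [2] / [3];  Q = [1, 4] / [2] / [3]
  Insert 5 (step 5): P = [1, 5] / [2, 8] / [3];  Q = [1, 4] / [2, 5] / [3]
  Insert 6 (step 6): P = [1, 5, 6] / [2, 8] / [3];  Q = [1, 4, 6] / [2, 5] / [3]
  Insert 4 (step 7): P = [1, 4, 6] / [2, 5] / [3, 8];  Q = [1, 4, 6] / [2, 5] / [3, 7]
  Insert 7 (step 8): P = [1, 4, 6, 7] / [2, 5] / [3, 8];  Q = [1, 4, 6, 8] / [2, 5] / [3, 7]
Final shape: (4, 2, 2).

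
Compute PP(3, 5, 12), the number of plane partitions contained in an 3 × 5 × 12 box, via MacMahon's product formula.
PP(3, 5, 12) = 4892876352

Evaluate the triple product over i = 1..3, j = 1..5, k = 1..12. The factors are (2/1) · (3/2) · (4/3) · (5/4) · (6/5) · (7/6) · (8/7) · (9/8) · … (180 factors total). The numerators and denominators telescope so the product is an integer; carrying out the multiplication exactly gives PP(3, 5, 12) = 4892876352.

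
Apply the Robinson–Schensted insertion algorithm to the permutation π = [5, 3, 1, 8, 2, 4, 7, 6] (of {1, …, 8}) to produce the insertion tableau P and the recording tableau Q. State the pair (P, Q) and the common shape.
P = [1, 2, 4, 6] / [3, 7] / [5, 8];  Q = [1, 4, 6, 7] / [2, 5] / [3, 8];  common shape = (4, 2, 2)

Row-insert the values π_1, π_2, … into P one at a time, bumping the leftmost entry strictly greater than the inserted value down to the next row. The recording tableau Q records, in position (i, j), the step at which that cell was added to P.
  Insert 5 (step 1): P = [5];  Q = [1]
  Insert 3 (step 2): P = [3] / [5];  Q = [1] / [2]
  Insert 1 (step 3): P = [1] / [3] / [5];  Q = [1] / [2] / [3]
  Insert 8 (step 4): P = [1, 8] / [3] / [5];  Q = [1, 4] / [2] / [3]
  Insert 2 (step 5): P = [1, 2] / [3, 8] / [5];  Q = [1, 4] / [2, 5] / [3]
  Insert 4 (step 6): P = [1, 2, 4] / [3, 8] / [5];  Q = [1, 4, 6] / [2, 5] / [3]
  Insert 7 (step 7): P = [1, 2, 4, 7] / [3, 8] / [5];  Q = [1, 4, 6, 7] / [2, 5] / [3]
  Insert 6 (step 8): P = [1, 2, 4, 6] / [3, 7] / [5, 8];  Q = [1, 4, 6, 7] / [2, 5] / [3, 8]
Final shape: (4, 2, 2).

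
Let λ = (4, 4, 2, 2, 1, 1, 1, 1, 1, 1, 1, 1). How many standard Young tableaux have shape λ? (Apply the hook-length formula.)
# SYT of shape (4, 4, 2, 2, 1, 1, 1, 1, 1, 1, 1, 1) = 3627936

Hook-length formula: f^λ = n! / Π hook(c), product over all cells c of the Young diagram. For λ = (4, 4, 2, 2, 1, 1, 1, 1, 1, 1, 1, 1), n = 20 boxes. Hook lengths by row (left-to-right, top-to-bottom): [15, 6, 3, 2]; [14, 5, 2, 1]; [11, 2]; [10, 1]; [8]; [7]; [6]; [5]; [4]; [3]; [2]; [1]. Product of hooks = 670602240000. So f^λ = 20! / 670602240000 = 2432902008176640000 / 670602240000 = 3627936.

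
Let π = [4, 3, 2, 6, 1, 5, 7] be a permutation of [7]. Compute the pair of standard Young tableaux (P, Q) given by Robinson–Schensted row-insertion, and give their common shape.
P = [1, 5, 7] / [2, 6] / [3] / [4];  Q = [1, 4, 7] / [2, 6] / [3] / [5];  common shape = (3, 2, 1, 1)

Row-insert the values π_1, π_2, … into P one at a time, bumping the leftmost entry strictly greater than the inserted value down to the next row. The recording tableau Q records, in position (i, j), the step at which that cell was added to P.
  Insert 4 (step 1): P = [4];  Q = [1]
  Insert 3 (step 2): P = [3] / [4];  Q = [1] / [2]
  Insert 2 (step 3): P = [2] / [3] / [4];  Q = [1] / [2] / [3]
  Insert 6 (step 4): P = [2, 6] / [3] / [4];  Q = [1, 4] / [2] / [3]
  Insert 1 (step 5): P = [1, 6] / [2] / [3] / [4];  Q = [1, 4] / [2] / [3] / [5]
  Insert 5 (step 6): P = [1, 5] / [2, 6] / [3] / [4];  Q = [1, 4] / [2, 6] / [3] / [5]
  Insert 7 (step 7): P = [1, 5, 7] / [2, 6] / [3] / [4];  Q = [1, 4, 7] / [2, 6] / [3] / [5]
Final shape: (3, 2, 1, 1).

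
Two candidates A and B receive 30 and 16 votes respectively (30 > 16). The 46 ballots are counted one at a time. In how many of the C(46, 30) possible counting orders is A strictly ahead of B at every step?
Strict-lead orderings = 301758997386

Total orderings of the 46 votes with 30 for A: C(46, 30) = 991493848554. By the Bertrand ballot formula (Cycle Lemma / reflection principle), the number of orderings in which A is strictly ahead of B throughout is (p − q)/(p + q) · C(p + q, p) = (30 − 16)/(30 + 16) · 991493848554 = 301758997386.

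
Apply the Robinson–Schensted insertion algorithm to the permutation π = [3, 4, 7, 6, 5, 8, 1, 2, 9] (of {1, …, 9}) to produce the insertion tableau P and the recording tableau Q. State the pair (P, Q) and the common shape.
P = [1, 2, 5, 8, 9] / [3, 4] / [6] / [7];  Q = [1, 2, 3, 6, 9] / [4, 8] / [5] / [7];  common shape = (5, 2, 1, 1)

Row-insert the values π_1, π_2, … into P one at a time, bumping the leftmost entry strictly greater than the inserted value down to the next row. The recording tableau Q records, in position (i, j), the step at which that cell was added to P.
  Insert 3 (step 1): P = [3];  Q = [1]
  Insert 4 (step 2): P = [3, 4];  Q = [1, 2]
  Insert 7 (step 3): P = [3, 4, 7];  Q = [1, 2, 3]
  Insert 6 (step 4): P = [3, 4, 6] / [7];  Q = [1, 2, 3] / [4]
  Insert 5 (step 5): P = [3, 4, 5] / [6] / [7];  Q = [1, 2, 3] / [4] / [5]
  Insert 8 (step 6): P = [3, 4, 5, 8] / [6] / [7];  Q = [1, 2, 3, 6] / [4] / [5]
  Insert 1 (step 7): P = [1, 4, 5, 8] / [3] / [6] / [7];  Q = [1, 2, 3, 6] / [4] / [5] / [7]
  Insert 2 (step 8): P = [1, 2, 5, 8] / [3, 4] / [6] / [7];  Q = [1, 2, 3, 6] / [4, 8] / [5] / [7]
  Insert 9 (step 9): P = [1, 2, 5, 8, 9] / [3, 4] / [6] / [7];  Q = [1, 2, 3, 6, 9] / [4, 8] / [5] / [7]
Final shape: (5, 2, 1, 1).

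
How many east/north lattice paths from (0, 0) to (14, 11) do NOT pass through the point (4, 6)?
Number of paths = 3826770

Total paths from (0, 0) to (14, 11): C(25, 14) = 4457400. Paths through (4, 6): (paths (0, 0) → (4, 6)) × (paths (4, 6) → (14, 11)) = C(10, 4) · C(15, 10) = 210 · 3003 = 630630. Avoidance count = 4457400 − 630630 = 3826770.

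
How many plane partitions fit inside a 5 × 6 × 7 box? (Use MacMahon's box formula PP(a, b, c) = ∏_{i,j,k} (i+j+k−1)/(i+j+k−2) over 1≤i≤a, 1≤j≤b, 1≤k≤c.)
PP(5, 6, 7) = 739309710568

Evaluate the triple product over i = 1..5, j = 1..6, k = 1..7. The factors are (2/1) · (3/2) · (4/3) · (5/4) · (6/5) · (7/6) · (8/7) · (3/2) · … (210 factors total). The numerators and denominators telescope so the product is an integer; carrying out the multiplication exactly gives PP(5, 6, 7) = 739309710568.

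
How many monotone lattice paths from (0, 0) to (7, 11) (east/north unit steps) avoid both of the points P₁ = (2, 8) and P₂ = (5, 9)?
Number of paths = 18372

Inclusion–exclusion. Total paths: C(18, 7) = 31824. Through P₁: C(10, 2)·C(8, 5) = 2520. Through P₂: C(14, 5)·C(4, 2) = 12012. Since P₁ is strictly southwest of P₂, a monotone path through both must visit P₁ then P₂; paths through both = C(10, 2)·C(4, 3)·C(4, 2) = 1080. Avoid both = 31824 − 2520 − 12012 + 1080 = 18372.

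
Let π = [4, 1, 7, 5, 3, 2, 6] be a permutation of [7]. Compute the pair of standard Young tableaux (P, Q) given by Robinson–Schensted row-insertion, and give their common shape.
P = [1, 2, 6] / [3, 5] / [4] / [7];  Q = [1, 3, 7] / [2, 4] / [5] / [6];  common shape = (3, 2, 1, 1)

Row-insert the values π_1, π_2, … into P one at a time, bumping the leftmost entry strictly greater than the inserted value down to the next row. The recording tableau Q records, in position (i, j), the step at which that cell was added to P.
  Insert 4 (step 1): P = [4];  Q = [1]
  Insert 1 (step 2): P = [1] / [4];  Q = [1] / [2]
  Insert 7 (step 3): P = [1, 7] / [4];  Q = [1, 3] / [2]
  Insert 5 (step 4): P = [1, 5] / [4, 7];  Q = [1, 3] / [2, 4]
  Insert 3 (step 5): P = [1, 3] / [4, 5] / [7];  Q = [1, 3] / [2, 4] / [5]
  Insert 2 (step 6): P = [1, 2] / [3, 5] / [4] / [7];  Q = [1, 3] / [2, 4] / [5] / [6]
  Insert 6 (step 7): P = [1, 2, 6] / [3, 5] / [4] / [7];  Q = [1, 3, 7] / [2, 4] / [5] / [6]
Final shape: (3, 2, 1, 1).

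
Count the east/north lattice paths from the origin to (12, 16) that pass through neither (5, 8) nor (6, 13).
Number of paths = 20509470

Inclusion–exclusion. Total paths: C(28, 12) = 30421755. Through P₁: C(13, 5)·C(15, 7) = 8281845. Through P₂: C(19, 6)·C(9, 6) = 2279088. Since P₁ is strictly southwest of P₂, a monotone path through both must visit P₁ then P₂; paths through both = C(13, 5)·C(6, 1)·C(9, 6) = 648648. Avoid both = 30421755 − 8281845 − 2279088 + 648648 = 20509470.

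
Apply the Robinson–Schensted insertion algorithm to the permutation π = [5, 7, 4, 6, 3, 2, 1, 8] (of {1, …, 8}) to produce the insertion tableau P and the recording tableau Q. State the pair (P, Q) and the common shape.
P = [1, 6, 8] / [2, 7] / [3] / [4] / [5];  Q = [1, 2, 8] / [3, 4] / [5] / [6] / [7];  common shape = (3, 2, 1, 1, 1)

Row-insert the values π_1, π_2, … into P one at a time, bumping the leftmost entry strictly greater than the inserted value down to the next row. The recording tableau Q records, in position (i, j), the step at which that cell was added to P.
  Insert 5 (step 1): P = [5];  Q = [1]
  Insert 7 (step 2): P = [5, 7];  Q = [1, 2]
  Insert 4 (step 3): P = [4, 7] / [5];  Q = [1, 2] / [3]
  Insert 6 (step 4): P = [4, 6] / [5, 7];  Q = [1, 2] / [3, 4]
  Insert 3 (step 5): P = [3, 6] / [4, 7] / [5];  Q = [1, 2] / [3, 4] / [5]
  Insert 2 (step 6): P = [2, 6] / [3, 7] / [4] / [5];  Q = [1, 2] / [3, 4] / [5] / [6]
  Insert 1 (step 7): P = [1, 6] / [2, 7] / [3] / [4] / [5];  Q = [1, 2] / [3, 4] / [5] / [6] / [7]
  Insert 8 (step 8): P = [1, 6, 8] / [2, 7] / [3] / [4] / [5];  Q = [1, 2, 8] / [3, 4] / [5] / [6] / [7]
Final shape: (3, 2, 1, 1, 1).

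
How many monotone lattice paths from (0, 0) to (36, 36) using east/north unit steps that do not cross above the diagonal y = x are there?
C_36 = 11959798385860453492

These NE paths below the diagonal are counted by the Catalan number C_n = (1/(n + 1)) · C(2n, n). For n = 36: C_36 = (1/37) · C(72, 36) = 442512540276836779204/37 = 11959798385860453492.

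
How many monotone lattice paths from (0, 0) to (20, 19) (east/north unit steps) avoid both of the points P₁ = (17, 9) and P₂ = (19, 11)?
Number of paths = 67706723110

Inclusion–exclusion. Total paths: C(39, 20) = 68923264410. Through P₁: C(26, 17)·C(13, 3) = 893621300. Through P₂: C(30, 19)·C(9, 1) = 491645700. Since P₁ is strictly southwest of P₂, a monotone path through both must visit P₁ then P₂; paths through both = C(26, 17)·C(4, 2)·C(9, 1) = 168725700. Avoid both = 68923264410 − 893621300 − 491645700 + 168725700 = 67706723110.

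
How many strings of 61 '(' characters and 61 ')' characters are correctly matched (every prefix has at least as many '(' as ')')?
C_61 = 6182127958584855650487080847216336

These balanced parentheses are counted by the Catalan number C_n = (1/(n + 1)) · C(2n, n). For n = 61: C_61 = (1/62) · C(122, 61) = 383291933432261050330199012527412832/62 = 6182127958584855650487080847216336.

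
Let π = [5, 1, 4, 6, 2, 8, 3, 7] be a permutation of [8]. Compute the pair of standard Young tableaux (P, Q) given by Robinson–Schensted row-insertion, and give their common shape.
P = [1, 2, 3, 7] / [4, 6, 8] / [5];  Q = [1, 3, 4, 6] / [2, 7, 8] / [5];  common shape = (4, 3, 1)

Row-insert the values π_1, π_2, … into P one at a time, bumping the leftmost entry strictly greater than the inserted value down to the next row. The recording tableau Q records, in position (i, j), the step at which that cell was added to P.
  Insert 5 (step 1): P = [5];  Q = [1]
  Insert 1 (step 2): P = [1] / [5];  Q = [1] / [2]
  Insert 4 (step 3): P = [1, 4] / [5];  Q = [1, 3] / [2]
  Insert 6 (step 4): P = [1, 4, 6] / [5];  Q = [1, 3, 4] / [2]
  Insert 2 (step 5): P = [1, 2, 6] / [4] / [5];  Q = [1, 3, 4] / [2] / [5]
  Insert 8 (step 6): P = [1, 2, 6, 8] / [4] / [5];  Q = [1, 3, 4, 6] / [2] / [5]
  Insert 3 (step 7): P = [1, 2, 3, 8] / [4, 6] / [5];  Q = [1, 3, 4, 6] / [2, 7] / [5]
  Insert 7 (step 8): P = [1, 2, 3, 7] / [4, 6, 8] / [5];  Q = [1, 3, 4, 6] / [2, 7, 8] / [5]
Final shape: (4, 3, 1).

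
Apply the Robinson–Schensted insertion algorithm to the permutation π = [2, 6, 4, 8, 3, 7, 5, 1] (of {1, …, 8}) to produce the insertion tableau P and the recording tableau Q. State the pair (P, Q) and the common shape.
P = [1, 3, 5] / [2, 7] / [4, 8] / [6];  Q = [1, 2, 4] / [3, 6] / [5, 7] / [8];  common shape = (3, 2, 2, 1)

Row-insert the values π_1, π_2, … into P one at a time, bumping the leftmost entry strictly greater than the inserted value down to the next row. The recording tableau Q records, in position (i, j), the step at which that cell was added to P.
  Insert 2 (step 1): P = [2];  Q = [1]
  Insert 6 (step 2): P = [2, 6];  Q = [1, 2]
  Insert 4 (step 3): P = [2, 4] / [6];  Q = [1, 2] / [3]
  Insert 8 (step 4): P = [2, 4, 8] / [6];  Q = [1, 2, 4] / [3]
  Insert 3 (step 5): P = [2, 3, 8] / [4] / [6];  Q = [1, 2, 4] / [3] / [5]
  Insert 7 (step 6): P = [2, 3, 7] / [4, 8] / [6];  Q = [1, 2, 4] / [3, 6] / [5]
  Insert 5 (step 7): P = [2, 3, 5] / [4, 7] / [6, 8];  Q = [1, 2, 4] / [3, 6] / [5, 7]
  Insert 1 (step 8): P = [1, 3, 5] / [2, 7] / [4, 8] / [6];  Q = [1, 2, 4] / [3, 6] / [5, 7] / [8]
Final shape: (3, 2, 2, 1).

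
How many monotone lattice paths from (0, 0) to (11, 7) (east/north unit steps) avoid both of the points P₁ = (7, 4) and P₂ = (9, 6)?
Number of paths = 11199

Inclusion–exclusion. Total paths: C(18, 11) = 31824. Through P₁: C(11, 7)·C(7, 4) = 11550. Through P₂: C(15, 9)·C(3, 2) = 15015. Since P₁ is strictly southwest of P₂, a monotone path through both must visit P₁ then P₂; paths through both = C(11, 7)·C(4, 2)·C(3, 2) = 5940. Avoid both = 31824 − 11550 − 15015 + 5940 = 11199.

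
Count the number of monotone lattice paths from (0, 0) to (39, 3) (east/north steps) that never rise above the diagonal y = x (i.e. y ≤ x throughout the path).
Number of paths = 10619

By the reflection principle (André's argument), the number of monotone paths to (39, 3) with n ≤ m that never go above y = x is C(42, 39) − C(42, 40) = 11480 − 861 = 10619.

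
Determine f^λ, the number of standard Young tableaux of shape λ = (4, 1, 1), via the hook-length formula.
# SYT of shape (4, 1, 1) = 10

Hook-length formula: f^λ = n! / Π hook(c), product over all cells c of the Young diagram. For λ = (4, 1, 1), n = 6 boxes. Hook lengths by row (left-to-right, top-to-bottom): [6, 3, 2, 1]; [2]; [1]. Product of hooks = 72. So f^λ = 6! / 72 = 720 / 72 = 10.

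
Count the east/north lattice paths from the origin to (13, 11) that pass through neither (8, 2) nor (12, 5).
Number of paths = 2373763

Inclusion–exclusion. Total paths: C(24, 13) = 2496144. Through P₁: C(10, 8)·C(14, 5) = 90090. Through P₂: C(17, 12)·C(7, 1) = 43316. Since P₁ is strictly southwest of P₂, a monotone path through both must visit P₁ then P₂; paths through both = C(10, 8)·C(7, 4)·C(7, 1) = 11025. Avoid both = 2496144 − 90090 − 43316 + 11025 = 2373763.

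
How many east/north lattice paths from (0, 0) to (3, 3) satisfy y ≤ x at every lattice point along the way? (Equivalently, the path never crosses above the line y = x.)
Number of paths = 5

By the reflection principle (André's argument), the number of monotone paths to (3, 3) with n ≤ m that never go above y = x is C(6, 3) − C(6, 4) = 20 − 15 = 5.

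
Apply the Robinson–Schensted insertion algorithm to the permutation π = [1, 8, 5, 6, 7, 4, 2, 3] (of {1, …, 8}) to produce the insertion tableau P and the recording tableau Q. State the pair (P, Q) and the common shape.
P = [1, 2, 3, 7] / [4, 6] / [5] / [8];  Q = [1, 2, 4, 5] / [3, 8] / [6] / [7];  common shape = (4, 2, 1, 1)

Row-insert the values π_1, π_2, … into P one at a time, bumping the leftmost entry strictly greater than the inserted value down to the next row. The recording tableau Q records, in position (i, j), the step at which that cell was added to P.
  Insert 1 (step 1): P = [1];  Q = [1]
  Insert 8 (step 2): P = [1, 8];  Q = [1, 2]
  Insert 5 (step 3): P = [1, 5] / [8];  Q = [1, 2] / [3]
  Insert 6 (step 4): P = [1, 5, 6] / [8];  Q = [1, 2, 4] / [3]
  Insert 7 (step 5): P = [1, 5, 6, 7] / [8];  Q = [1, 2, 4, 5] / [3]
  Insert 4 (step 6): P = [1, 4, 6, 7] / [5] / [8];  Q = [1, 2, 4, 5] / [3] / [6]
  Insert 2 (step 7): P = [1, 2, 6, 7] / [4] / [5] / [8];  Q = [1, 2, 4, 5] / [3] / [6] / [7]
  Insert 3 (step 8): P = [1, 2, 3, 7] / [4, 6] / [5] / [8];  Q = [1, 2, 4, 5] / [3, 8] / [6] / [7]
Final shape: (4, 2, 1, 1).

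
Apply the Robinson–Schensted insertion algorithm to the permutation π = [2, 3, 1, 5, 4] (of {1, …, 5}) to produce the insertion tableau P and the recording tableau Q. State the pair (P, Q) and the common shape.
P = [1, 3, 4] / [2, 5];  Q = [1, 2, 4] / [3, 5];  common shape = (3, 2)

Row-insert the values π_1, π_2, … into P one at a time, bumping the leftmost entry strictly greater than the inserted value down to the next row. The recording tableau Q records, in position (i, j), the step at which that cell was added to P.
  Insert 2 (step 1): P = [2];  Q = [1]
  Insert 3 (step 2): P = [2, 3];  Q = [1, 2]
  Insert 1 (step 3): P = [1, 3] / [2];  Q = [1, 2] / [3]
  Insert 5 (step 4): P = [1, 3, 5] / [2];  Q = [1, 2, 4] / [3]
  Insert 4 (step 5): P = [1, 3, 4] / [2, 5];  Q = [1, 2, 4] / [3, 5]
Final shape: (3, 2).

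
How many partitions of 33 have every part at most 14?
p(33, parts ≤ 14) = 8551

Use the recurrence p(n, m) = p(n, m−1) + p(n−m, m): either the largest part is < m (count p(n, m−1)) or the largest part is exactly m (remove one copy of m, count p(n−m, m)). With p(0, ·) = 1 this gives p(33, parts ≤ 14) = 8551. (By conjugating Young diagrams, this also counts partitions of 33 into at most 14 parts.)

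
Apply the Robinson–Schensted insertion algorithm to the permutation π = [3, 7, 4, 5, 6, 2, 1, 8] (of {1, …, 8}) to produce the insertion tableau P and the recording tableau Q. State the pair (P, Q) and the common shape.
P = [1, 4, 5, 6, 8] / [2] / [3] / [7];  Q = [1, 2, 4, 5, 8] / [3] / [6] / [7];  common shape = (5, 1, 1, 1)

Row-insert the values π_1, π_2, … into P one at a time, bumping the leftmost entry strictly greater than the inserted value down to the next row. The recording tableau Q records, in position (i, j), the step at which that cell was added to P.
  Insert 3 (step 1): P = [3];  Q = [1]
  Insert 7 (step 2): P = [3, 7];  Q = [1, 2]
  Insert 4 (step 3): P = [3, 4] / [7];  Q = [1, 2] / [3]
  Insert 5 (step 4): P = [3, 4, 5] / [7];  Q = [1, 2, 4] / [3]
  Insert 6 (step 5): P = [3, 4, 5, 6] / [7];  Q = [1, 2, 4, 5] / [3]
  Insert 2 (step 6): P = [2, 4, 5, 6] / [3] / [7];  Q = [1, 2, 4, 5] / [3] / [6]
  Insert 1 (step 7): P = [1, 4, 5, 6] / [2] / [3] / [7];  Q = [1, 2, 4, 5] / [3] / [6] / [7]
  Insert 8 (step 8): P = [1, 4, 5, 6, 8] / [2] / [3] / [7];  Q = [1, 2, 4, 5, 8] / [3] / [6] / [7]
Final shape: (5, 1, 1, 1).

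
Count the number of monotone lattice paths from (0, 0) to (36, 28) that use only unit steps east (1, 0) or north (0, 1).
Number of paths = 1118770292985239888

A monotone lattice path from (0, 0) to (36, 28) consists of 36 east steps and 28 north steps in some order, so it is determined by which 36 of the 64 steps are east. The count is C(64, 36) = 1118770292985239888.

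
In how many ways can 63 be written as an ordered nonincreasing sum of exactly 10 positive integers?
p(63, 10 parts) = 89623

Partitions of n into exactly k parts are in bijection with partitions of n − k into at most k parts (subtract 1 from each part). So p(63, exactly 10) = p(53, parts ≤ 10). Computing via the recurrence p(m, j) = p(m, j−1) + p(m−j, j) gives 89623.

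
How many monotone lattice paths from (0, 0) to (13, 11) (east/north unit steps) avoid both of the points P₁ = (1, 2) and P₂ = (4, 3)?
Number of paths = 1055224

Inclusion–exclusion. Total paths: C(24, 13) = 2496144. Through P₁: C(3, 1)·C(21, 12) = 881790. Through P₂: C(7, 4)·C(17, 9) = 850850. Since P₁ is strictly southwest of P₂, a monotone path through both must visit P₁ then P₂; paths through both = C(3, 1)·C(4, 3)·C(17, 9) = 291720. Avoid both = 2496144 − 881790 − 850850 + 291720 = 1055224.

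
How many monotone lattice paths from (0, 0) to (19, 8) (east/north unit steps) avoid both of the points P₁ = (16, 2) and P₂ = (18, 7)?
Number of paths = 1252249

Inclusion–exclusion. Total paths: C(27, 19) = 2220075. Through P₁: C(18, 16)·C(9, 3) = 12852. Through P₂: C(25, 18)·C(2, 1) = 961400. Since P₁ is strictly southwest of P₂, a monotone path through both must visit P₁ then P₂; paths through both = C(18, 16)·C(7, 2)·C(2, 1) = 6426. Avoid both = 2220075 − 12852 − 961400 + 6426 = 1252249.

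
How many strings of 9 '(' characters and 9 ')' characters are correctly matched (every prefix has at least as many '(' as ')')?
C_9 = 4862

These balanced parentheses are counted by the Catalan number C_n = (1/(n + 1)) · C(2n, n). For n = 9: C_9 = (1/10) · C(18, 9) = 48620/10 = 4862.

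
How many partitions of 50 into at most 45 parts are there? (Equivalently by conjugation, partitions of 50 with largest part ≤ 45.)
p(50, parts ≤ 45) = 204214

Use the recurrence p(n, m) = p(n, m−1) + p(n−m, m): either the largest part is < m (count p(n, m−1)) or the largest part is exactly m (remove one copy of m, count p(n−m, m)). With p(0, ·) = 1 this gives p(50, parts ≤ 45) = 204214. (By conjugating Young diagrams, this also counts partitions of 50 into at most 45 parts.)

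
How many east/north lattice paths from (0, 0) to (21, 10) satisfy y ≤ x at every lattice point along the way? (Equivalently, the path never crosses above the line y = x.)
Number of paths = 24192090

By the reflection principle (André's argument), the number of monotone paths to (21, 10) with n ≤ m that never go above y = x is C(31, 21) − C(31, 22) = 44352165 − 20160075 = 24192090.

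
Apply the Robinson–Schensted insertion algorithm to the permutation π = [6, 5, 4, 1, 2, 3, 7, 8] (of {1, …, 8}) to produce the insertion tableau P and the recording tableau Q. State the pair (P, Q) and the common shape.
P = [1, 2, 3, 7, 8] / [4] / [5] / [6];  Q = [1, 5, 6, 7, 8] / [2] / [3] / [4];  common shape = (5, 1, 1, 1)

Row-insert the values π_1, π_2, … into P one at a time, bumping the leftmost entry strictly greater than the inserted value down to the next row. The recording tableau Q records, in position (i, j), the step at which that cell was added to P.
  Insert 6 (step 1): P = [6];  Q = [1]
  Insert 5 (step 2): P = [5] / [6];  Q = [1] / [2]
  Insert 4 (step 3): P = [4] / [5] / [6];  Q = [1] / [2] / [3]
  Insert 1 (step 4): P = [1] / [4] / [5] / [6];  Q = [1] / [2] / [3] / [4]
  Insert 2 (step 5): P = [1, 2] / [4] / [5] / [6];  Q = [1, 5] / [2] / [3] / [4]
  Insert 3 (step 6): P = [1, 2, 3] / [4] / [5] / [6];  Q = [1, 5, 6] / [2] / [3] / [4]
  Insert 7 (step 7): P = [1, 2, 3, 7] / [4] / [5] / [6];  Q = [1, 5, 6, 7] / [2] / [3] / [4]
  Insert 8 (step 8): P = [1, 2, 3, 7, 8] / [4] / [5] / [6];  Q = [1, 5, 6, 7, 8] / [2] / [3] / [4]
Final shape: (5, 1, 1, 1).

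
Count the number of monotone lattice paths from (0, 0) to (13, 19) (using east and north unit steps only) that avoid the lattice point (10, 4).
Number of paths = 346556784

Total paths from (0, 0) to (13, 19): C(32, 13) = 347373600. Paths through (10, 4): (paths (0, 0) → (10, 4)) × (paths (10, 4) → (13, 19)) = C(14, 10) · C(18, 3) = 1001 · 816 = 816816. Avoidance count = 347373600 − 816816 = 346556784.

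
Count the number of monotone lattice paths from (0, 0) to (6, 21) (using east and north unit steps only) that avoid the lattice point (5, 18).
Number of paths = 161414

Total paths from (0, 0) to (6, 21): C(27, 6) = 296010. Paths through (5, 18): (paths (0, 0) → (5, 18)) × (paths (5, 18) → (6, 21)) = C(23, 5) · C(4, 1) = 33649 · 4 = 134596. Avoidance count = 296010 − 134596 = 161414.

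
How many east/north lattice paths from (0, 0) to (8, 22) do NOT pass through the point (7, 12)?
Number of paths = 5298657

Total paths from (0, 0) to (8, 22): C(30, 8) = 5852925. Paths through (7, 12): (paths (0, 0) → (7, 12)) × (paths (7, 12) → (8, 22)) = C(19, 7) · C(11, 1) = 50388 · 11 = 554268. Avoidance count = 5852925 − 554268 = 5298657.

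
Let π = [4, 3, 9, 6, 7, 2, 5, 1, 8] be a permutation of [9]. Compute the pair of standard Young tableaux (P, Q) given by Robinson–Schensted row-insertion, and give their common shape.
P = [1, 5, 7, 8] / [2, 6] / [3, 9] / [4];  Q = [1, 3, 5, 9] / [2, 4] / [6, 7] / [8];  common shape = (4, 2, 2, 1)

Row-insert the values π_1, π_2, … into P one at a time, bumping the leftmost entry strictly greater than the inserted value down to the next row. The recording tableau Q records, in position (i, j), the step at which that cell was added to P.
  Insert 4 (step 1): P = [4];  Q = [1]
  Insert 3 (step 2): P = [3] / [4];  Q = [1] / [2]
  Insert 9 (step 3): P = [3, 9] / [4];  Q = [1, 3] / [2]
  Insert 6 (step 4): P = [3, 6] / [4, 9];  Q = [1, 3] / [2, 4]
  Insert 7 (step 5): P = [3, 6, 7] / [4, 9];  Q = [1, 3, 5] / [2, 4]
  Insert 2 (step 6): P = [2, 6, 7] / [3, 9] / [4];  Q = [1, 3, 5] / [2, 4] / [6]
  Insert 5 (step 7): P = [2, 5, 7] / [3, 6] / [4, 9];  Q = [1, 3, 5] / [2, 4] / [6, 7]
  Insert 1 (step 8): P = [1, 5, 7] / [2, 6] / [3, 9] / [4];  Q = [1, 3, 5] / [2, 4] / [6, 7] / [8]
  Insert 8 (step 9): P = [1, 5, 7, 8] / [2, 6] / [3, 9] / [4];  Q = [1, 3, 5, 9] / [2, 4] / [6, 7] / [8]
Final shape: (4, 2, 2, 1).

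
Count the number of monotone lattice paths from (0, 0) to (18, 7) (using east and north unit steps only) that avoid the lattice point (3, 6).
Number of paths = 479356

Total paths from (0, 0) to (18, 7): C(25, 18) = 480700. Paths through (3, 6): (paths (0, 0) → (3, 6)) × (paths (3, 6) → (18, 7)) = C(9, 3) · C(16, 15) = 84 · 16 = 1344. Avoidance count = 480700 − 1344 = 479356.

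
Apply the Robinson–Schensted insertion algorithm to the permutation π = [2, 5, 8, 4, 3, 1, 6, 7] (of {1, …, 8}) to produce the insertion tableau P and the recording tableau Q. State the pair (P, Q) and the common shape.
P = [1, 3, 6, 7] / [2, 8] / [4] / [5];  Q = [1, 2, 3, 8] / [4, 7] / [5] / [6];  common shape = (4, 2, 1, 1)

Row-insert the values π_1, π_2, … into P one at a time, bumping the leftmost entry strictly greater than the inserted value down to the next row. The recording tableau Q records, in position (i, j), the step at which that cell was added to P.
  Insert 2 (step 1): P = [2];  Q = [1]
  Insert 5 (step 2): P = [2, 5];  Q = [1, 2]
  Insert 8 (step 3): P = [2, 5, 8];  Q = [1, 2, 3]
  Insert 4 (step 4): P = [2, 4, 8] / [5];  Q = [1, 2, 3] / [4]
  Insert 3 (step 5): P = [2, 3, 8] / [4] / [5];  Q = [1, 2, 3] / [4] / [5]
  Insert 1 (step 6): P = [1, 3, 8] / [2] / [4] / [5];  Q = [1, 2, 3] / [4] / [5] / [6]
  Insert 6 (step 7): P = [1, 3, 6] / [2, 8] / [4] / [5];  Q = [1, 2, 3] / [4, 7] / [5] / [6]
  Insert 7 (step 8): P = [1, 3, 6, 7] / [2, 8] / [4] / [5];  Q = [1, 2, 3, 8] / [4, 7] / [5] / [6]
Final shape: (4, 2, 1, 1).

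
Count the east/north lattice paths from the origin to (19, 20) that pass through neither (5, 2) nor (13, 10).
Number of paths = 52025758442

Inclusion–exclusion. Total paths: C(39, 19) = 68923264410. Through P₁: C(7, 5)·C(32, 14) = 9900147600. Through P₂: C(23, 13)·C(16, 6) = 9161680528. Since P₁ is strictly southwest of P₂, a monotone path through both must visit P₁ then P₂; paths through both = C(7, 5)·C(16, 8)·C(16, 6) = 2164322160. Avoid both = 68923264410 − 9900147600 − 9161680528 + 2164322160 = 52025758442.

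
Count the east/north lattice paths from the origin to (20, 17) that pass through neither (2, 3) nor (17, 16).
Number of paths = 8021486670

Inclusion–exclusion. Total paths: C(37, 20) = 15905368710. Through P₁: C(5, 2)·C(32, 18) = 4714356000. Through P₂: C(33, 17)·C(4, 3) = 4667212440. Since P₁ is strictly southwest of P₂, a monotone path through both must visit P₁ then P₂; paths through both = C(5, 2)·C(28, 15)·C(4, 3) = 1497686400. Avoid both = 15905368710 − 4714356000 − 4667212440 + 1497686400 = 8021486670.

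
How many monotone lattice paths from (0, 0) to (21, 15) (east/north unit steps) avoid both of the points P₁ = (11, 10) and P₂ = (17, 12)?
Number of paths = 3038000367

Inclusion–exclusion. Total paths: C(36, 21) = 5567902560. Through P₁: C(21, 11)·C(15, 10) = 1059206148. Through P₂: C(29, 17)·C(7, 4) = 1816357725. Since P₁ is strictly southwest of P₂, a monotone path through both must visit P₁ then P₂; paths through both = C(21, 11)·C(8, 6)·C(7, 4) = 345661680. Avoid both = 5567902560 − 1059206148 − 1816357725 + 345661680 = 3038000367.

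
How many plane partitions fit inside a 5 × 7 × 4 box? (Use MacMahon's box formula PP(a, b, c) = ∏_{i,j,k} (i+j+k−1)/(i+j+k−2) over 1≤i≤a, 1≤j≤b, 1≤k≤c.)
PP(5, 7, 4) = 868489479

Evaluate the triple product over i = 1..5, j = 1..7, k = 1..4. The factors are (2/1) · (3/2) · (4/3) · (5/4) · (3/2) · (4/3) · (5/4) · (6/5) · … (140 factors total). The numerators and denominators telescope so the product is an integer; carrying out the multiplication exactly gives PP(5, 7, 4) = 868489479.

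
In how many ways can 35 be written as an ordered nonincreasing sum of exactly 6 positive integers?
p(35, 6 parts) = 1057

Partitions of n into exactly k parts are in bijection with partitions of n − k into at most k parts (subtract 1 from each part). So p(35, exactly 6) = p(29, parts ≤ 6). Computing via the recurrence p(m, j) = p(m, j−1) + p(m−j, j) gives 1057.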